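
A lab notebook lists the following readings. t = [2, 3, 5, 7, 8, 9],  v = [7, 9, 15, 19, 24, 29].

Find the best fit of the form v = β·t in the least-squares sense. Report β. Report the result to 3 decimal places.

β = 3.026

From the data, Σt·t = 232.
Moment sums: Σt·v = 702.
XᵀX·[β]ᵀ = Xᵀv becomes [[232]]·[β]ᵀ = [702]ᵀ.
Hence β = 702 / 232 ≈ 3.02586.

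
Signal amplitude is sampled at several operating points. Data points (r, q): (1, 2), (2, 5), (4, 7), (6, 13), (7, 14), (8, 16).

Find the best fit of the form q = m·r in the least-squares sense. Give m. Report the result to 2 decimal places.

The normal equations are: 170·m = 344.
m = 344/170 = 2.02353.

m = 2.02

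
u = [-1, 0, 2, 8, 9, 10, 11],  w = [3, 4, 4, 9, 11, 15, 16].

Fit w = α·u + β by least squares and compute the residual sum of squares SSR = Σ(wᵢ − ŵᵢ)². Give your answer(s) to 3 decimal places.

From the data, Σu·u = 371, Σu = 39, Σ1 = 7.
And Σu·w = 502, Σw = 62.
Normal equations: [[371, 39]; [39, 7]]·[α, β]ᵀ = [502, 62]ᵀ.
Determinant 371·7 − 39² = 1076.
α = (502·7 − 39·62)/1076 = 274/269; β = (371·62 − 39·502)/1076 = 856/269.
Residuals: 225/269, 220/269, -328/269, -627/269, -363/269, 439/269, 434/269; SSR = 4136/269.

SSR = 15.375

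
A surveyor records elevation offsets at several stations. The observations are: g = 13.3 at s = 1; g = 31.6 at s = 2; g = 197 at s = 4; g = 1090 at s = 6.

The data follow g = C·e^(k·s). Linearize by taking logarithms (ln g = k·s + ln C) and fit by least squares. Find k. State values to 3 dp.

With ln gᵢ as the transformed response and sᵢ as the regressor:
Over the data: Σs = 13.0000, Σ(s)² = 57.0000, Σln g = 18.3181, Σs·ln g = 72.5905.
Normal system: [[57.0000, 13.0000]; [13.0000, 4]]·[k, ln C]ᵀ = [72.5905, 18.3181]ᵀ.
Δ = 57.0000·4 − (13.0000)² = 59.0000; k = (72.5905·4 − 13.0000·18.3181)/59.0000 = 0.88521, ln C = (57.0000·18.3181 − 13.0000·72.5905)/59.0000 = 1.70259.

k = 0.885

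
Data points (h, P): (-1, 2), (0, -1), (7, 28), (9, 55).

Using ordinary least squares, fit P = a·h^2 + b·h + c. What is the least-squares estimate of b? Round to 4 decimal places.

Forming XᵀX = [[8963, 1071, 131]; [1071, 131, 15]; [131, 15, 4]] and XᵀP = [5829, 689, 84]ᵀ gives XᵀX·[a, b, c]ᵀ = XᵀP.
Solving the 3×3 system (Gaussian elimination) gives a = 6627/6589, b = -18431/6589, c = -9549/6589.

b = -2.7972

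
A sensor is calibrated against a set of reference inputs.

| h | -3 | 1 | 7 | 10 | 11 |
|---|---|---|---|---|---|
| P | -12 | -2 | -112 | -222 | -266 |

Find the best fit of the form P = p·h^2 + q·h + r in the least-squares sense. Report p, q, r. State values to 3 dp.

p = -2.052, q = -1.779, r = 1.345

Forming AᵀA = [[27124, 2648, 280]; [2648, 280, 26]; [280, 26, 5]] and AᵀP = [-59984, -5896, -614]ᵀ gives AᵀA·[p, q, r]ᵀ = AᵀP.
Row-reducing yields p = -50486/24607, q = -43773/24607, r = 33096/24607.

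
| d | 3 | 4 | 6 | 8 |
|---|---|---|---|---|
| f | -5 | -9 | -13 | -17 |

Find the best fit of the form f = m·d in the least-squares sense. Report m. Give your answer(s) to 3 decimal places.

m = -2.120

With design matrix M, MᵀM = [[125]] and Mᵀf = [-265]ᵀ.
Hence m = -265 / 125 ≈ -2.12.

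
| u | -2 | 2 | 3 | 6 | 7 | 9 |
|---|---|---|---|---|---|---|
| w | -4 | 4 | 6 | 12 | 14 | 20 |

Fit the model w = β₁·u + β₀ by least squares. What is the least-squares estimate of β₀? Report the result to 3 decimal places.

β₀ = -0.178

Compute the Gram sums: Σu·u = 183, Σu = 25, Σ1 = 6.
For Xᵀw: Σu·w = 384, Σw = 52.
Normal equations: [[183, 25]; [25, 6]]·[β₁, β₀]ᵀ = [384, 52]ᵀ.
Determinant 183·6 − 25² = 473.
β₁ = (384·6 − 25·52)/473 = 1004/473; β₀ = (183·52 − 25·384)/473 = -84/473.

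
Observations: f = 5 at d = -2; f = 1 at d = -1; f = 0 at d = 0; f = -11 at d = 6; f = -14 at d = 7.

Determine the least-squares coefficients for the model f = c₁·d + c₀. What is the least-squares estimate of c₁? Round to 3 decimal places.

The normal equations are: 90·c₁ + 10·c₀ = -175;  10·c₁ + 5·c₀ = -19.
(Σd·d = 90, Σd = 10, Σ1 = 5, Σd·f = -175, Σf = -19.)
Determinant 90·5 − 10² = 350.
c₁ = ((-175)·5 − 10·(-19))/350 = -137/70; c₀ = (90·(-19) − 10·(-175))/350 = 4/35.

c₁ = -1.957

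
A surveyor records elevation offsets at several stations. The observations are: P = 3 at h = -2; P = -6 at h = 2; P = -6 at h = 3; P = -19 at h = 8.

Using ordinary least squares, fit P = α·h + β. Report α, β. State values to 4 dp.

Compute the Gram sums: Σh·h = 81, Σh = 11, Σ1 = 4.
Right-hand side: Σh·P = -188, ΣP = -28.
det = 81·4 − 11² = 203.
α = ((-188)·4 − 11·(-28))/203 = -444/203; β = (81·(-28) − 11·(-188))/203 = -200/203.

α = -2.1872, β = -0.9852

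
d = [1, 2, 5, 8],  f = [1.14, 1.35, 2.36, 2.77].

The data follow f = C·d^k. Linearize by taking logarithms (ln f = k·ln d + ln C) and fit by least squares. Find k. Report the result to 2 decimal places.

With ln fᵢ as the transformed response and ln dᵢ as the regressor:
Σln d = 4.3820, Σ(ln d)² = 7.3948, Σln f = 2.3086, Σln d·ln f = 3.7086.
Equations: 7.3948·k + 4.3820·ln C = 3.7086;  4.3820·k + 4·ln C = 2.3086.
Solving (det = 10.3771): k = 0.45465, ln C = 0.07909.

k = 0.45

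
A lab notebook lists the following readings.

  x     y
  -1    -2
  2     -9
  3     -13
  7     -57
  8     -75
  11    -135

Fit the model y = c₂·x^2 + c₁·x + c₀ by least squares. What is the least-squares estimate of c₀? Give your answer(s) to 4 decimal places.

The normal equations are: 21236·c₂ + 2220·c₁ + 248·c₀ = -24083;  2220·c₂ + 248·c₁ + 30·c₀ = -2539;  248·c₂ + 30·c₁ + 6·c₀ = -291.
(Σx^2·x^2 = 21236, Σx^2·x = 2220, Σx^2 = 248, Σx·x = 248, Σx = 30, Σ1 = 6, Σx^2·y = -24083, Σx·y = -2539, Σy = -291.)
Row-reducing yields c₂ = -3645/3556, c₁ = -10093/12446, c₀ = -12928/6223.

c₀ = -2.0775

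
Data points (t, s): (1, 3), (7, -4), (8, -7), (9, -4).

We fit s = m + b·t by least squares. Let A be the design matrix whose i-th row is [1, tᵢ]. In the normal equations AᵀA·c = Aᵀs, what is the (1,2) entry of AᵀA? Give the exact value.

Row 1 ↔ basis 1, column 2 ↔ basis t, so (AᵀA)_{1,2} = Σᵢ t = (1)·(1) + (1)·(7) + (1)·(8) + (1)·(9) = 25.

25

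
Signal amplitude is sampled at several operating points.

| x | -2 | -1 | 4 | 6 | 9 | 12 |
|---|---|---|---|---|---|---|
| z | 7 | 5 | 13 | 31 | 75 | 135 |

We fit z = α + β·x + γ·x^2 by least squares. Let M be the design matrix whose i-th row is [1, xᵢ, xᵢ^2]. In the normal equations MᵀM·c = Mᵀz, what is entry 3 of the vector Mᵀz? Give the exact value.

Entry 3 ↔ basis x^2, so (Mᵀz)_{3} = Σᵢ (x^2)·zᵢ = (4)·(7) + (1)·(5) + (16)·(13) + (36)·(31) + (81)·(75) + (144)·(135) = 26872.

26872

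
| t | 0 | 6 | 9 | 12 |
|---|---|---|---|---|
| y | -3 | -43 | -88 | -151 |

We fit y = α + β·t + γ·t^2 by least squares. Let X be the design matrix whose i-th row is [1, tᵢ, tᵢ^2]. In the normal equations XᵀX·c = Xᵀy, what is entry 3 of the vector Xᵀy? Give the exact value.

-30420

Entry 3 ↔ basis t^2, so (Xᵀy)_{3} = Σᵢ (t^2)·yᵢ = (0)·(-3) + (36)·(-43) + (81)·(-88) + (144)·(-151) = -30420.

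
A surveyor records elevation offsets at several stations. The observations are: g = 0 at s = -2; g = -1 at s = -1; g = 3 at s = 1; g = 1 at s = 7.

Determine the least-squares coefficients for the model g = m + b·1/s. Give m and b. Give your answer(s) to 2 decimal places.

m = 0.93, b = 1.97

The normal system XᵀX·[m, b]ᵀ = Xᵀg is [[4, -5/14]; [-5/14, 445/196]]·[m, b]ᵀ = [3, 29/7]ᵀ.
Eliminating b: (445/196)·(row 1) − (-5/14)·(row 2) gives (1755/196)·m = (445/196)·3 − (-5/14)·(29/7) = 1625/196, so m = 25/27.
Then b = ((29/7) − (-5/14)·(25/27))/(445/196) = 266/135.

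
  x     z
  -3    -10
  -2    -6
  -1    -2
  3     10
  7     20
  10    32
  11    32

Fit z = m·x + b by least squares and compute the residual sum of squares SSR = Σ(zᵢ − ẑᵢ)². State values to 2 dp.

SSR = 8.80

From the data, Σx·x = 293, Σx = 25, Σ1 = 7.
Moment sums: Σx·z = 886, Σz = 76.
So AᵀA·[m, b]ᵀ = Aᵀz: [[293, 25]; [25, 7]]·[m, b]ᵀ = [886, 76]ᵀ.
Δ = 293·7 − 25² = 1426.
m = (886·7 − 25·76)/1426 = 2151/713; b = (293·76 − 25·886)/1426 = 59/713.
Residuals: -32/31, -35/713, 666/713, 618/713, -856/713, 1247/713, -904/713; SSR = 6274/713.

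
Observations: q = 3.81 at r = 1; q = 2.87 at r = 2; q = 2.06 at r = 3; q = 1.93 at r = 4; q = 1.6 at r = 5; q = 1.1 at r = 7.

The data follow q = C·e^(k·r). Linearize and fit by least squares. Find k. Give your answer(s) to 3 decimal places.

k = -0.199

Linearized form: ln q = k·r + ln C. From the 6 transformed points,
AᵀA = [[104.0000, 22.0000]; [22.0000, 6]], rhs = [11.2616, 4.3375]ᵀ  (here Σr = 22.0000, Σ(r)² = 104.0000, Σln q = 4.3375, Σr·ln q = 11.2616).
Δ = 104.0000·6 − (22.0000)² = 140.0000; k = (11.2616·6 − 22.0000·4.3375)/140.0000 = -0.19896, ln C = (104.0000·4.3375 − 22.0000·11.2616)/140.0000 = 1.45244.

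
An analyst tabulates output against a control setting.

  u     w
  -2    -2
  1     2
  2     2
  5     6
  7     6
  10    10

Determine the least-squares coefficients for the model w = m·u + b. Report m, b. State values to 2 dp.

The normal system MᵀM·[m, b]ᵀ = Mᵀw is [[183, 23]; [23, 6]]·[m, b]ᵀ = [182, 24]ᵀ.
Δ = 183·6 − 23² = 569.
m = (182·6 − 23·24)/569 = 540/569; b = (183·24 − 23·182)/569 = 206/569.

m = 0.95, b = 0.36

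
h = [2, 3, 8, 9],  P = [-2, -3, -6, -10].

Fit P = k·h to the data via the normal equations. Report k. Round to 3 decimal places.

k = -0.956

With design matrix X, XᵀX = [[158]] and XᵀP = [-151]ᵀ.
k = (-151)/158 = -0.955696.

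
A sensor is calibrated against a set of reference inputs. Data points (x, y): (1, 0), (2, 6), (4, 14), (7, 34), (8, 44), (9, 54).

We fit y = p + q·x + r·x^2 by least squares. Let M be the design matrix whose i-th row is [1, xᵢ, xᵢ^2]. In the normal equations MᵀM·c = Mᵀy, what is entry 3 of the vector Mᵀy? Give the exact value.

Entry 3 ↔ basis x^2, so (Mᵀy)_{3} = Σᵢ (x^2)·yᵢ = (1)·(0) + (4)·(6) + (16)·(14) + (49)·(34) + (64)·(44) + (81)·(54) = 9104.

9104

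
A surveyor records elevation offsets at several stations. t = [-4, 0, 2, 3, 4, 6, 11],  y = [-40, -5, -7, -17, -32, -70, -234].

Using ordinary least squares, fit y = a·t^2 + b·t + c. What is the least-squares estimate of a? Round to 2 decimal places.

Entries of AᵀA: Σt^2·t^2 = 16546, Σt^2·t = 1582, Σt^2 = 202, Σt·t = 202, Σt = 22, Σ1 = 7.
For Aᵀy: Σt^2·y = -32167, Σt·y = -3027, Σy = -405.
AᵀA·[a, b, c]ᵀ = Aᵀy becomes [[16546, 1582, 202]; [1582, 202, 22]; [202, 22, 7]]·[a, b, c]ᵀ = [-32167, -3027, -405]ᵀ.
Inverting the 3×3 Gram matrix, [a, b, c]ᵀ = [-123605/61452, 349097/307260, -259978/76815]ᵀ.

a = -2.01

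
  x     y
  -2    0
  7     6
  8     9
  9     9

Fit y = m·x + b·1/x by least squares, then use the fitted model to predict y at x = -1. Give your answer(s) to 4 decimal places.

Sums needed: Σx·x = 198, Σx·1/x = 4, Σ1/x·1/x = 75793/254016.
And Σx·y = 195, Σ1/x·y = 167/56.
AᵀA·[m, b]ᵀ = Aᵀy becomes [[198, 4]; [4, 75793/254016]]·[m, b]ᵀ = [195, 167/56]ᵀ.
Determinant 198·(75793/254016) − 4² = 607931/14112.
m = (195·(75793/254016) − 4·(167/56))/(607931/14112) = 3916529/3647586; b = (198·(167/56) − 4·195)/(607931/14112) = -2674728/607931.
At x = -1: ŷ = (3916529/3647586)·(-1) + (-2674728/607931)·(-1) = 12131839/3647586.

ŷ = 3.3260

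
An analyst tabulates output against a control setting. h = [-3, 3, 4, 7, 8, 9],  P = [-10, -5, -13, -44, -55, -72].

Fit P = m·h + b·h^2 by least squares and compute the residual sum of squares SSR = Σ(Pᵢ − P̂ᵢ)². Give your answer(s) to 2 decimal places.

SSR = 7.04

Sums needed: Σh·h = 228, Σh·h^2 = 1648, Σh^2·h^2 = 13476.
Moment sums: Σh·P = -1433, Σh^2·P = -11851.
Δ = 228·13476 − 1648² = 356624.
m = ((-1433)·13476 − 1648·(-11851))/356624 = 54835/89156; b = (228·(-11851) − 1648·(-1433))/356624 = -85111/89156.
Residuals: 9736/22289, 77857/44578, -4148/22289, -68135/44578, 26211/22289, -4689/22289; SSR = 313789/44578.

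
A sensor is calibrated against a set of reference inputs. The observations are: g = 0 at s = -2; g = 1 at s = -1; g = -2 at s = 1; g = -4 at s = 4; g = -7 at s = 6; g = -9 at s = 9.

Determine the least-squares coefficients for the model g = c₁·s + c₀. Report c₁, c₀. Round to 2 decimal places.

c₁ = -0.91, c₀ = -0.93

With design matrix X, XᵀX = [[139, 17]; [17, 6]] and Xᵀg = [-142, -21]ᵀ.
Eliminating c₀: 6·(row 1) − 17·(row 2) gives 545·c₁ = 6·(-142) − 17·(-21) = -495, so c₁ = -99/109.
Then c₀ = ((-21) − 17·(-99/109))/6 = -101/109.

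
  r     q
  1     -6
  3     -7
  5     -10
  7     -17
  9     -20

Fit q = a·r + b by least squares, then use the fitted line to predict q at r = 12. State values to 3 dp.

q̂ = -25.300

Entries of MᵀM: Σr·r = 165, Σr = 25, Σ1 = 5.
For Mᵀq: Σr·q = -376, Σq = -60.
So MᵀM·[a, b]ᵀ = Mᵀq: [[165, 25]; [25, 5]]·[a, b]ᵀ = [-376, -60]ᵀ.
Determinant 165·5 − 25² = 200.
a = ((-376)·5 − 25·(-60))/200 = -19/10; b = (165·(-60) − 25·(-376))/200 = -5/2.
At r = 12: q̂ = (-19/10)·(12) + (-5/2)·(1) = -253/10.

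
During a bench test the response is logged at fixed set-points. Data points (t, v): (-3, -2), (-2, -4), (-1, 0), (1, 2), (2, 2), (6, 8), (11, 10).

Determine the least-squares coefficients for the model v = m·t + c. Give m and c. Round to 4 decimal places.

Forming MᵀM = [[176, 14]; [14, 7]] and Mᵀv = [178, 16]ᵀ gives MᵀM·[m, c]ᵀ = Mᵀv.
Eliminating c: 7·(row 1) − 14·(row 2) gives 1036·m = 7·178 − 14·16 = 1022, so m = 73/74.
Then c = (16 − 14·(73/74))/7 = 81/259.

m = 0.9865, c = 0.3127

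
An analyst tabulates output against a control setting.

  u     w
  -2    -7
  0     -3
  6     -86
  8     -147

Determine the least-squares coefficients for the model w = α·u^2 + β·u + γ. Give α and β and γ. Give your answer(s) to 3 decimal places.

α = -2.031, β = -1.768, γ = -2.632

The normal equations are: 5408·α + 720·β + 104·γ = -12532;  720·α + 104·β + 12·γ = -1678;  104·α + 12·β + 4·γ = -243.
(Σu^2·u^2 = 5408, Σu^2·u = 720, Σu^2 = 104, Σu·u = 104, Σu = 12, Σ1 = 4, Σu^2·w = -12532, Σu·w = -1678, Σw = -243.)
Inverting the 3×3 Gram matrix, [α, β, γ]ᵀ = [-65/32, -481/272, -179/68]ᵀ.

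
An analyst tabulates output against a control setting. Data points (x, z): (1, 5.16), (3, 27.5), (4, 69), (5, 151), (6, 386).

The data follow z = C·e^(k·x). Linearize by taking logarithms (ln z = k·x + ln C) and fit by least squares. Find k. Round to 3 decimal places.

k = 0.860

Taking logs, ln z = k·x + ln C, so regress ln z on x.
Over the data: Σx = 19.0000, Σ(x)² = 87.0000, Σln z = 20.1623, Σx·ln z = 89.3413.
Normal system: [[87.0000, 19.0000]; [19.0000, 5]]·[k, ln C]ᵀ = [89.3413, 20.1623]ᵀ.
Slope k = (n·Σx·ln z − Σx·Σln z)/(n·Σ(x)² − (Σx)²) = (5·89.3413 − 19.0000·20.1623)/74.0000 = 0.85976; ln C = (Σln z − k·Σx)/n = 0.76539.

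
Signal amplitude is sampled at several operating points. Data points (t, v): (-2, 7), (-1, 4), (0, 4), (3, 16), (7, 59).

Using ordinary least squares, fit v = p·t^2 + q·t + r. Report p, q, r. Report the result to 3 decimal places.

Normal-equation sums: Σt^2·t^2 = 2499, Σt^2·t = 361, Σt^2 = 63, Σt·t = 63, Σt = 7, Σ1 = 5.
For Xᵀv: Σt^2·v = 3067, Σt·v = 443, Σv = 90.
Inverting the 3×3 Gram matrix, [p, q, r]ᵀ = [40895/40742, 33065/40742, 85894/20371]ᵀ.

p = 1.004, q = 0.812, r = 4.216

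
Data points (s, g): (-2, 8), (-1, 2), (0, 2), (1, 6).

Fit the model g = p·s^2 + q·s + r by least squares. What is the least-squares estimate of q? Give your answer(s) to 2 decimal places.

Setting ∂/∂p … = 0 gives: 18·p + (-8)·q + 6·r = 40;  (-8)·p + 6·q + (-2)·r = -12;  6·p + (-2)·q + 4·r = 18.
Row-reducing yields p = 5/2, q = 19/10, r = 17/10.

q = 1.90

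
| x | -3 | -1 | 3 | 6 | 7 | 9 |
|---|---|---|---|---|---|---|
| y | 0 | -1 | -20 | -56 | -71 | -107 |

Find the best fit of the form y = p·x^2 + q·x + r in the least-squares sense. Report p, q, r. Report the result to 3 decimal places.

Compute the Gram sums: Σx^2·x^2 = 10421, Σx^2·x = 1287, Σx^2 = 185, Σx·x = 185, Σx = 21, Σ1 = 6.
Right-hand side: Σx^2·y = -14343, Σx·y = -1855, Σy = -255.
Normal equations: [[10421, 1287, 185]; [1287, 185, 21]; [185, 21, 6]]·[p, q, r]ᵀ = [-14343, -1855, -255]ᵀ.
Row-reducing yields p = -321171/350900, q = -1187017/350900, r = -427959/175450.

p = -0.915, q = -3.383, r = -2.439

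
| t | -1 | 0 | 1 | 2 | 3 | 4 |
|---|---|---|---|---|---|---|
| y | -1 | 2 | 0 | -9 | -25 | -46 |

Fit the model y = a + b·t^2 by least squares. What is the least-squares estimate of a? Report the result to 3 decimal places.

The normal system XᵀX·[a, b]ᵀ = Xᵀy is [[6, 31]; [31, 355]]·[a, b]ᵀ = [-79, -998]ᵀ.
Eliminating b: 355·(row 1) − 31·(row 2) gives 1169·a = 355·(-79) − 31·(-998) = 2893, so a = 2893/1169.
Then b = ((-998) − 31·(2893/1169))/355 = -3539/1169.

a = 2.475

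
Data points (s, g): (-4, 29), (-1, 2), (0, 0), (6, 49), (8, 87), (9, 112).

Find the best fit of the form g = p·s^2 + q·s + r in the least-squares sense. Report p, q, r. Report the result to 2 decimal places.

p = 1.50, q = -1.08, r = 0.18

From the data, Σs^2·s^2 = 12210, Σs^2·s = 1392, Σs^2 = 198, Σs·s = 198, Σs = 18, Σ1 = 6.
Right-hand side: Σs^2·g = 16870, Σs·g = 1880, Σg = 279.
XᵀX·[p, q, r]ᵀ = Xᵀg becomes [[12210, 1392, 198]; [1392, 198, 18]; [198, 18, 6]]·[p, q, r]ᵀ = [16870, 1880, 279]ᵀ.
Row-reducing yields p = 45193/30090, q = -32501/30090, r = 1773/10030.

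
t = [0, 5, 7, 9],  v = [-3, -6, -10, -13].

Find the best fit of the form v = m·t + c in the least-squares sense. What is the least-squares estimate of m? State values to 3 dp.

Normal-equation sums: Σt·t = 155, Σt = 21, Σ1 = 4.
And Σt·v = -217, Σv = -32.
Normal equations: [[155, 21]; [21, 4]]·[m, c]ᵀ = [-217, -32]ᵀ.
det = 155·4 − 21² = 179.
m = ((-217)·4 − 21·(-32))/179 = -196/179; c = (155·(-32) − 21·(-217))/179 = -403/179.

m = -1.095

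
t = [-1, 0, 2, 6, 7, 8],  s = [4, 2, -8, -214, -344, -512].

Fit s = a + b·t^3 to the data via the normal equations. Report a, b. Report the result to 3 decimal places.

a = 1.765, b = -1.004

Forming XᵀX = [[6, 1078]; [1078, 426514]] and Xᵀs = [-1072, -426428]ᵀ gives XᵀX·[a, b]ᵀ = Xᵀs.
Eliminating b: 426514·(row 1) − 1078·(row 2) gives 1397000·a = 426514·(-1072) − 1078·(-426428) = 2466376, so a = 28027/15875.
Then b = ((-426428) − 1078·(28027/15875))/426514 = -175369/174625.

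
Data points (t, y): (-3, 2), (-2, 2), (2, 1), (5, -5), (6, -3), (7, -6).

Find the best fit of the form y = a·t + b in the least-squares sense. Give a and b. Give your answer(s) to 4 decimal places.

Compute the Gram sums: Σt·t = 127, Σt = 15, Σ1 = 6.
Moment sums: Σt·y = -93, Σy = -9.
AᵀA·[a, b]ᵀ = Aᵀy becomes [[127, 15]; [15, 6]]·[a, b]ᵀ = [-93, -9]ᵀ.
det = 127·6 − 15² = 537.
a = ((-93)·6 − 15·(-9))/537 = -141/179; b = (127·(-9) − 15·(-93))/537 = 84/179.

a = -0.7877, b = 0.4693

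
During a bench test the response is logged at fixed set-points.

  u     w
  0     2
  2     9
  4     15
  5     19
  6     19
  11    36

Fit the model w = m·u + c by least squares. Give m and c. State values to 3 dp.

Sums needed: Σu·u = 202, Σu = 28, Σ1 = 6.
And Σu·w = 683, Σw = 100.
Normal equations: [[202, 28]; [28, 6]]·[m, c]ᵀ = [683, 100]ᵀ.
Determinant 202·6 − 28² = 428.
m = (683·6 − 28·100)/428 = 649/214; c = (202·100 − 28·683)/428 = 269/107.

m = 3.033, c = 2.514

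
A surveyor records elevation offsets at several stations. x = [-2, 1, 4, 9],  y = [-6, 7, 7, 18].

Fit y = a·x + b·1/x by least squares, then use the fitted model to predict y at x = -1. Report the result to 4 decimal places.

ŷ = -6.6177

Forming AᵀA = [[102, 4]; [4, 1717/1296]] and Aᵀy = [209, 55/4]ᵀ gives AᵀA·[a, b]ᵀ = Aᵀy.
det = 102·(1717/1296) − 4² = 25733/216.
a = (209·(1717/1296) − 4·(55/4))/(25733/216) = 287573/154398; b = (102·(55/4) − 4·209)/(25733/216) = 122364/25733.
At x = -1: ŷ = (287573/154398)·(-1) + (122364/25733)·(-1) = -1021757/154398.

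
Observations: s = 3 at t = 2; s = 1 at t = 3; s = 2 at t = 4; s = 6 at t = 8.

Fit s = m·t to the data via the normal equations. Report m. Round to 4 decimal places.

Forming XᵀX = [[93]] and Xᵀs = [65]ᵀ gives XᵀX·[m]ᵀ = Xᵀs.
Hence m = 65 / 93 ≈ 0.698925.

m = 0.6989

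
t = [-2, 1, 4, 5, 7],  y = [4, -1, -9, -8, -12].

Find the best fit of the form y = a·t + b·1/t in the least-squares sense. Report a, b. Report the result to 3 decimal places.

The normal system MᵀM·[a, b]ᵀ = Mᵀy is [[95, 5]; [5, 26909/19600]]·[a, b]ᵀ = [-169, -1199/140]ᵀ.
det = 95·(26909/19600) − 5² = 413271/3920.
a = ((-169)·(26909/19600) − 5·(-1199/140))/(413271/3920) = -1236107/688785; b = (95·(-1199/140) − 5·(-169))/(413271/3920) = 41020/137757.

a = -1.795, b = 0.298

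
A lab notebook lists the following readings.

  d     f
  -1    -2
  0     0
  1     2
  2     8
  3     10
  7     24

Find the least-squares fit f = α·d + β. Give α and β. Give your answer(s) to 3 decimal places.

α = 3.350, β = 0.300

Normal-equation sums: Σd·d = 64, Σd = 12, Σ1 = 6.
Moment sums: Σd·f = 218, Σf = 42.
Normal equations: [[64, 12]; [12, 6]]·[α, β]ᵀ = [218, 42]ᵀ.
Determinant 64·6 − 12² = 240.
α = (218·6 − 12·42)/240 = 67/20; β = (64·42 − 12·218)/240 = 3/10.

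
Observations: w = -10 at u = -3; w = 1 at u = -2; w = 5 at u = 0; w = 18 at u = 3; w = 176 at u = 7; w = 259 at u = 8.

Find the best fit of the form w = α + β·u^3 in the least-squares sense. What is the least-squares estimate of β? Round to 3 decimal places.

Normal-equation sums: Σ1 = 6, Σu^3 = 847, Σu^3·u^3 = 381315.
And Σw = 449, Σu^3·w = 193724.
Determinant 6·381315 − 847² = 1570481.
α = (449·381315 − 847·193724)/1570481 = 647837/142771; β = (6·193724 − 847·449)/1570481 = 782041/1570481.

β = 0.498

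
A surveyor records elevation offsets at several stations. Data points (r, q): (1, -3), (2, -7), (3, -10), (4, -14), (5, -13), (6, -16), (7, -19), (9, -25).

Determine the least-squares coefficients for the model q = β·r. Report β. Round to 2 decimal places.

Compute the Gram sums: Σr·r = 221.
For Aᵀq: Σr·q = -622.
Hence β = -622 / 221 ≈ -2.81448.

β = -2.81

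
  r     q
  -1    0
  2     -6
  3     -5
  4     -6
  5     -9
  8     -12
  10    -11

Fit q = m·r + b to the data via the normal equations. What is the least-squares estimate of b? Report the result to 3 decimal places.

Setting ∂/∂m … = 0 gives: 219·m + 31·b = -302;  31·m + 7·b = -49.
det = 219·7 − 31² = 572.
m = ((-302)·7 − 31·(-49))/572 = -595/572; b = (219·(-49) − 31·(-302))/572 = -1369/572.

b = -2.393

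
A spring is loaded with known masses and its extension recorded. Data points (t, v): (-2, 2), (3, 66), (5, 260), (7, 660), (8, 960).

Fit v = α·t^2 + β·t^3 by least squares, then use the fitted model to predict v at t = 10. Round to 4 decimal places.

v̂ = 1802.9209

The normal system AᵀA·[α, β]ᵀ = Aᵀv is [[7219, 52911]; [52911, 396211]]·[α, β]ᵀ = [100882, 752166]ᵀ.
Eliminating β: 396211·(row 1) − 52911·(row 2) gives 60673288·α = 396211·100882 − 52911·752166 = 172702876, so α = 43175719/15168322.
Then β = (752166 − 52911·(43175719/15168322))/396211 = 23029713/15168322.
At t = 10: v̂ = (43175719/15168322)·(100) + (23029713/15168322)·(1000) = 1051818650/583397.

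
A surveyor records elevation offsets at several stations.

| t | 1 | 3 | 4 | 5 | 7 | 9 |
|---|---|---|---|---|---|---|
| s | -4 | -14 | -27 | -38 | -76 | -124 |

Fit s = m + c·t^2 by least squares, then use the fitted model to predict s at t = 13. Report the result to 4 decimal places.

ŝ = -256.8341

Sums needed: Σ1 = 6, Σt^2 = 181, Σt^2·t^2 = 9925.
For Xᵀs: Σs = -283, Σt^2·s = -15280.
Normal equations: [[6, 181]; [181, 9925]]·[m, c]ᵀ = [-283, -15280]ᵀ.
det = 6·9925 − 181² = 26789.
m = ((-283)·9925 − 181·(-15280))/26789 = -43095/26789; c = (6·(-15280) − 181·(-283))/26789 = -40457/26789.
At t = 13: ŝ = (-43095/26789)·(1) + (-40457/26789)·(169) = -982904/3827.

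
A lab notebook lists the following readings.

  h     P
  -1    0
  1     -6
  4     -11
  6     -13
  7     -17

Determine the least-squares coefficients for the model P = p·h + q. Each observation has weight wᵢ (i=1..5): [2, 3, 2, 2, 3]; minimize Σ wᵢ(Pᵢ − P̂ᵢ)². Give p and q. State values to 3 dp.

The normal equations are: 256·p + 42·q = -619;  42·p + 12·q = -117.
det = 256·12 − 42² = 1308.
p = ((-619)·12 − 42·(-117))/1308 = -419/218; q = (256·(-117) − 42·(-619))/1308 = -659/218.

p = -1.922, q = -3.023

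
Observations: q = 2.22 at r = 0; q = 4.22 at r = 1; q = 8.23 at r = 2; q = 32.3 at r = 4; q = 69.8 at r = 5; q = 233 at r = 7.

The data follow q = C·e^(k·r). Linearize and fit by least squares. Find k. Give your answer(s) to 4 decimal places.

Taking logs, ln q = k·r + ln C, so regress ln q on r.
XᵀX = [[95.0000, 19.0000]; [19.0000, 6]], rhs = [78.9411, 17.5169]ᵀ  (here Σr = 19.0000, Σ(r)² = 95.0000, Σln q = 17.5169, Σr·ln q = 78.9411).
Slope k = (n·Σr·ln q − Σr·Σln q)/(n·Σ(r)² − (Σr)²) = (6·78.9411 − 19.0000·17.5169)/209.0000 = 0.67381; ln C = (Σln q − k·Σr)/n = 0.78575.

k = 0.6738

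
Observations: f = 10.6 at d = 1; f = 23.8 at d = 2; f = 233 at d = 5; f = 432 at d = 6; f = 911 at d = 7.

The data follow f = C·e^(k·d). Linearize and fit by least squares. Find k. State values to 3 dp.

Let Y = ln f. Fitting Y = k·d + ln C by least squares:
Σd = 21.0000, Σ(d)² = 115.0000, Σln f = 23.8645, Σd·ln f = 120.0678.
Equations: 115.0000·k + 21.0000·ln C = 120.0678;  21.0000·k + 5·ln C = 23.8645.
Solving (det = 134.0000): k = 0.74017, ln C = 1.66418.

k = 0.740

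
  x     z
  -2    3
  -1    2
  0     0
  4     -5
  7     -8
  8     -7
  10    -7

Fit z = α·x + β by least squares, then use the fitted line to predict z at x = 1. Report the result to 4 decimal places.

Entries of AᵀA: Σx·x = 234, Σx = 26, Σ1 = 7.
Moment sums: Σx·z = -210, Σz = -22.
So AᵀA·[α, β]ᵀ = Aᵀz: [[234, 26]; [26, 7]]·[α, β]ᵀ = [-210, -22]ᵀ.
Eliminating β: 7·(row 1) − 26·(row 2) gives 962·α = 7·(-210) − 26·(-22) = -898, so α = -449/481.
Then β = ((-22) − 26·(-449/481))/7 = 12/37.
At x = 1: ẑ = (-449/481)·(1) + (12/37)·(1) = -293/481.

ẑ = -0.6091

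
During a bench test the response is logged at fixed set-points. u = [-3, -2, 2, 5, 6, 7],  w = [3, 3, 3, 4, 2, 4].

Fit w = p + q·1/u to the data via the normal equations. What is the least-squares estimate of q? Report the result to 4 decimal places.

q = 0.2115

Setting ∂/∂p … = 0 gives: 6·p + (37/210)·q = 19;  (37/210)·p + (30839/44100)·q = 74/105.
(Σ1 = 6, Σ1/u = 37/210, Σ1/u·1/u = 30839/44100, Σw = 19, Σ1/u·w = 74/105.)
det = 6·(30839/44100) − (37/210)² = 36733/8820.
p = (19·(30839/44100) − (37/210)·(74/105))/(36733/8820) = 116093/36733; q = (6·(74/105) − (37/210)·19)/(36733/8820) = 7770/36733.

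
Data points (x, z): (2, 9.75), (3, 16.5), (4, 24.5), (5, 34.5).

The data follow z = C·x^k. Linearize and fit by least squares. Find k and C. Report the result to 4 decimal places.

Let Y = ln z. Fitting Y = k·ln x + ln C by least squares:
XᵀX = [[6.1995, 4.7875]; [4.7875, 4]], rhs = [14.7915, 11.8203]ᵀ  (here Σln x = 4.7875, Σ(ln x)² = 6.1995, Σln z = 11.8203, Σln x·ln z = 14.7915).
Δ = 6.1995·4 − (4.7875)² = 1.8779; k = (14.7915·4 − 4.7875·11.8203)/1.8779 = 1.37213, ln C = (6.1995·11.8203 − 4.7875·14.7915)/1.8779 = 1.31280, so C = exp(1.31280) = 3.71656.

k = 1.3721, C = 3.7166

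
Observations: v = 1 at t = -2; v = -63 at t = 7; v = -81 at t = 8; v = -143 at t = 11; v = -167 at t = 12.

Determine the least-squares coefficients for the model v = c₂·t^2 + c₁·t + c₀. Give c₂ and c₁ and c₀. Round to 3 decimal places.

The normal system MᵀM·[c₂, c₁, c₀]ᵀ = Mᵀv is [[41890, 3906, 382]; [3906, 382, 36]; [382, 36, 5]]·[c₂, c₁, c₀]ᵀ = [-49618, -4668, -453]ᵀ.
Inverting the 3×3 Gram matrix, [c₂, c₁, c₀]ᵀ = [-136153/140492, -327765/140492, 16711/70246]ᵀ.

c₂ = -0.969, c₁ = -2.333, c₀ = 0.238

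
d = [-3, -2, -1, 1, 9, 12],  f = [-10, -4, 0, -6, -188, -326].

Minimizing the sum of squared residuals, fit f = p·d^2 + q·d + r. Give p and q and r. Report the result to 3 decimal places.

From the data, Σd^2·d^2 = 27396, Σd^2·d = 2422, Σd^2 = 240, Σd·d = 240, Σd = 16, Σ1 = 6.
Moment sums: Σd^2·f = -62284, Σd·f = -5572, Σf = -534.
Solving the 3×3 system (Gaussian elimination) gives p = -102590/50433, q = -44562/16811, r = -28441/50433.

p = -2.034, q = -2.651, r = -0.564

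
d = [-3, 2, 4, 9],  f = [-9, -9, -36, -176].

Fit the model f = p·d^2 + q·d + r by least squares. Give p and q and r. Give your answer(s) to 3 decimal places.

Forming AᵀA = [[6914, 774, 110]; [774, 110, 12]; [110, 12, 4]] and Aᵀf = [-14949, -1719, -230]ᵀ gives AᵀA·[p, q, r]ᵀ = Aᵀf.
Inverting the 3×3 Gram matrix, [p, q, r]ᵀ = [-2, -141/74, 119/37]ᵀ.

p = -2.000, q = -1.905, r = 3.216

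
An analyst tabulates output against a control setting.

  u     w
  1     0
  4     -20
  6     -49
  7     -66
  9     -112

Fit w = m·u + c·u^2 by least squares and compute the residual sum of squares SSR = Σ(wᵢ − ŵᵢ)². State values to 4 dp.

SSR = 1.4787

Setting ∂/∂m … = 0 gives: 183·m + 1353·c = -1844;  1353·m + 10515·c = -14390.
Eliminating c: 10515·(row 1) − 1353·(row 2) gives 93636·m = 10515·(-1844) − 1353·(-14390) = 80010, so m = 4445/5202.
Then c = ((-14390) − 1353·(4445/5202))/10515 = -7691/5202.
Residuals: 541/867, 206/867, -46/51, 134/289, 19/289; SSR = 1282/867.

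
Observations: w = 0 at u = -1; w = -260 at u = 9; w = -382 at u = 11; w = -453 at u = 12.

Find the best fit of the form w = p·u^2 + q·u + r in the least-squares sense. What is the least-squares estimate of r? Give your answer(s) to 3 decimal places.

Sums needed: Σu^2·u^2 = 41939, Σu^2·u = 3787, Σu^2 = 347, Σu·u = 347, Σu = 31, Σ1 = 4.
And Σu^2·w = -132514, Σu·w = -11978, Σw = -1095.
Row-reducing yields p = -19165/6502, q = -15597/6502, r = 1759/3251.

r = 0.541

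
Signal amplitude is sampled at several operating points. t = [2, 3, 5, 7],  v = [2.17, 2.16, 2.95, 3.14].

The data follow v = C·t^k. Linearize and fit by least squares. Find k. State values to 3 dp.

k = 0.338

Let Y = ln v. Fitting Y = k·ln t + ln C by least squares:
Σln t = 5.3471, Σ(ln t)² = 8.0643, Σln v = 3.7709, Σln t·ln v = 5.3507.
Equations: 8.0643·k + 5.3471·ln C = 5.3507;  5.3471·k + 4·ln C = 3.7709.
Δ = 8.0643·4 − (5.3471)² = 3.6655; k = (5.3507·4 − 5.3471·3.7709)/3.6655 = 0.33818, ln C = (8.0643·3.7709 − 5.3471·5.3507)/3.6655 = 0.49064.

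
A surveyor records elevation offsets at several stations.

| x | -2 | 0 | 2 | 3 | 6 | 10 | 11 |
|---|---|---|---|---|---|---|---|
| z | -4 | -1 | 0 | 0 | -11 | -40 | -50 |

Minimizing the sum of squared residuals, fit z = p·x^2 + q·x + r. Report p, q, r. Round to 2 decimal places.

From the data, Σx^2·x^2 = 26050, Σx^2·x = 2574, Σx^2 = 274, Σx·x = 274, Σx = 30, Σ1 = 7.
And Σx^2·z = -10462, Σx·z = -1008, Σz = -106.
Row-reducing yields p = -11919/22456, q = 29217/22456, r = 160/2807.

p = -0.53, q = 1.30, r = 0.06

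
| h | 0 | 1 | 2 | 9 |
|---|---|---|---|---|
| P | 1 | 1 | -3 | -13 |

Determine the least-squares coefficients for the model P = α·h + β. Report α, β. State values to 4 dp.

From the data, Σh·h = 86, Σh = 12, Σ1 = 4.
Moment sums: Σh·P = -122, ΣP = -14.
MᵀM·[α, β]ᵀ = MᵀP becomes [[86, 12]; [12, 4]]·[α, β]ᵀ = [-122, -14]ᵀ.
Determinant 86·4 − 12² = 200.
α = ((-122)·4 − 12·(-14))/200 = -8/5; β = (86·(-14) − 12·(-122))/200 = 13/10.

α = -1.6000, β = 1.3000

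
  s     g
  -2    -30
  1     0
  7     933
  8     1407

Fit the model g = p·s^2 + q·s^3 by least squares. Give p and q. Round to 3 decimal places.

p = -1.606, q = 2.949

The normal system XᵀX·[p, q]ᵀ = Xᵀg is [[6514, 49544]; [49544, 379858]]·[p, q]ᵀ = [135645, 1040643]ᵀ.
Eliminating q: 379858·(row 1) − 49544·(row 2) gives 19787076·p = 379858·135645 − 49544·1040643 = -31778382, so p = -5296397/3297846.
Then q = (1040643 − 49544·(-5296397/3297846))/379858 = 9725437/3297846.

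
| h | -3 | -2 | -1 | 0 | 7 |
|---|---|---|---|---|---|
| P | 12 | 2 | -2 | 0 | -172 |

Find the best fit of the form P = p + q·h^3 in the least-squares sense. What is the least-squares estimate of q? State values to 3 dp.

q = -0.497

From the data, Σ1 = 5, Σh^3 = 307, Σh^3·h^3 = 118443.
Right-hand side: ΣP = -160, Σh^3·P = -59334.
XᵀX·[p, q]ᵀ = XᵀP becomes [[5, 307]; [307, 118443]]·[p, q]ᵀ = [-160, -59334]ᵀ.
det = 5·118443 − 307² = 497966.
p = ((-160)·118443 − 307·(-59334))/497966 = -367671/248983; q = (5·(-59334) − 307·(-160))/497966 = -123775/248983.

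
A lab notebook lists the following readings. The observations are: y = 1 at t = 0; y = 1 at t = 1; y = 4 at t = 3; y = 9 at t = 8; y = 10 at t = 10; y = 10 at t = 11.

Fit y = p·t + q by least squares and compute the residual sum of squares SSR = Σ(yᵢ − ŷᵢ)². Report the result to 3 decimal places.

From the data, Σt·t = 295, Σt = 33, Σ1 = 6.
And Σt·y = 295, Σy = 35.
Δ = 295·6 − 33² = 681.
p = (295·6 − 33·35)/681 = 205/227; q = (295·35 − 33·295)/681 = 590/681.
Residuals: 91/681, -524/681, 289/681, 619/681, 70/681, -545/681; SSR = 1544/681.

SSR = 2.267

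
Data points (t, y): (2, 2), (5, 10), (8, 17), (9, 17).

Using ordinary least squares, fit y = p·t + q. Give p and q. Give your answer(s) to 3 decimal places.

From the data, Σt·t = 174, Σt = 24, Σ1 = 4.
And Σt·y = 343, Σy = 46.
Δ = 174·4 − 24² = 120.
p = (343·4 − 24·46)/120 = 67/30; q = (174·46 − 24·343)/120 = -19/10.

p = 2.233, q = -1.900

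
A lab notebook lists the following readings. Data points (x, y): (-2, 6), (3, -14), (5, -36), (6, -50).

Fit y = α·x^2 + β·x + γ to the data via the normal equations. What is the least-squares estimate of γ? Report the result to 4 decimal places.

γ = 4.0000

AᵀA·[α, β, γ]ᵀ = Aᵀy reads: 2018·α + 360·β + 74·γ = -2802;  360·α + 74·β + 12·γ = -534;  74·α + 12·β + 4·γ = -94.
Inverting the 3×3 Gram matrix, [α, β, γ]ᵀ = [-1, -3, 4]ᵀ.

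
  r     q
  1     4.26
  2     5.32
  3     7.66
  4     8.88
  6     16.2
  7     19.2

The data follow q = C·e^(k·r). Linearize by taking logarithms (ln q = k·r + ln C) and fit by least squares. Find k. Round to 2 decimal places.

k = 0.26

Let Y = ln q. Fitting Y = k·r + ln C by least squares:
XᵀX = [[115.0000, 23.0000]; [23.0000, 6]], rhs = [57.0299, 13.0805]ᵀ  (here Σr = 23.0000, Σ(r)² = 115.0000, Σln q = 13.0805, Σr·ln q = 57.0299).
Slope k = (n·Σr·ln q − Σr·Σln q)/(n·Σ(r)² − (Σr)²) = (6·57.0299 − 23.0000·13.0805)/161.0000 = 0.25670; ln C = (Σln q − k·Σr)/n = 1.19607.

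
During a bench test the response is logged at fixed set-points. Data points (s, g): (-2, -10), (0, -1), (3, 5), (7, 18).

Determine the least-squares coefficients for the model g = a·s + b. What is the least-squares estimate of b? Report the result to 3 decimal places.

Forming XᵀX = [[62, 8]; [8, 4]] and Xᵀg = [161, 12]ᵀ gives XᵀX·[a, b]ᵀ = Xᵀg.
Eliminating b: 4·(row 1) − 8·(row 2) gives 184·a = 4·161 − 8·12 = 548, so a = 137/46.
Then b = (12 − 8·(137/46))/4 = -68/23.

b = -2.957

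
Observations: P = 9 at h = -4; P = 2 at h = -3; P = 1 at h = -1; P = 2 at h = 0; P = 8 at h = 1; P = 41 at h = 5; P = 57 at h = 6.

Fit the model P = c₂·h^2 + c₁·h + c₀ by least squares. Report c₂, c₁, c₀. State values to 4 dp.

Entries of AᵀA: Σh^2·h^2 = 2260, Σh^2·h = 250, Σh^2 = 88, Σh·h = 88, Σh = 4, Σ1 = 7.
For AᵀP: Σh^2·P = 3248, Σh·P = 512, ΣP = 120.
Inverting the 3×3 Gram matrix, [c₂, c₁, c₀]ᵀ = [35312/34419, 31928/11473, 91384/34419]ᵀ.

c₂ = 1.0259, c₁ = 2.7829, c₀ = 2.6550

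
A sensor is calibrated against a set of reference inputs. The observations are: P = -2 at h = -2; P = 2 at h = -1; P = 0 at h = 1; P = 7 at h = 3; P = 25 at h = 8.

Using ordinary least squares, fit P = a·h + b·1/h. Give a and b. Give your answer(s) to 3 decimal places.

Sums needed: Σh·h = 79, Σh·1/h = 5, Σ1/h·1/h = 1369/576.
For AᵀP: Σh·P = 223, Σ1/h·P = 107/24.
AᵀA·[a, b]ᵀ = AᵀP becomes [[79, 5]; [5, 1369/576]]·[a, b]ᵀ = [223, 107/24]ᵀ.
Eliminating b: (1369/576)·(row 1) − 5·(row 2) gives (93751/576)·a = (1369/576)·223 − 5·(107/24) = 292447/576, so a = 292447/93751.
Then b = ((107/24) − 5·(292447/93751))/(1369/576) = -439368/93751.

a = 3.119, b = -4.687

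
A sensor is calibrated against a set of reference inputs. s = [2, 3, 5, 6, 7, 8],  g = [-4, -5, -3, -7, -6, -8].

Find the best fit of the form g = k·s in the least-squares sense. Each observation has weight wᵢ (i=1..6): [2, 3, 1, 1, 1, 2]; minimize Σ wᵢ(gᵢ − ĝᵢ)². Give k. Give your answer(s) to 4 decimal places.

Entries of MᵀWM: Σwᵢ·s·s = 273.
Right-hand side: Σwᵢ·s·g = -288.
Normal equations: [[273]]·[k]ᵀ = [-288]ᵀ.
k = (-288)/273 = -1.05495.

k = -1.0549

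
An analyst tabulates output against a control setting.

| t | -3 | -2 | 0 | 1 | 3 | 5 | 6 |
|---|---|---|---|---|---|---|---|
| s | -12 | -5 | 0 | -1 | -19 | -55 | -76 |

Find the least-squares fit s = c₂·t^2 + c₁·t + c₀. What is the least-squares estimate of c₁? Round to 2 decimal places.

Setting ∂/∂c₂ … = 0 gives: 2100·c₂ + 334·c₁ + 84·c₀ = -4411;  334·c₂ + 84·c₁ + 10·c₀ = -743;  84·c₂ + 10·c₁ + 7·c₀ = -168.
Row-reducing yields c₂ = -207633/106162, c₁ = -18373/15166, c₀ = 63719/53081.

c₁ = -1.21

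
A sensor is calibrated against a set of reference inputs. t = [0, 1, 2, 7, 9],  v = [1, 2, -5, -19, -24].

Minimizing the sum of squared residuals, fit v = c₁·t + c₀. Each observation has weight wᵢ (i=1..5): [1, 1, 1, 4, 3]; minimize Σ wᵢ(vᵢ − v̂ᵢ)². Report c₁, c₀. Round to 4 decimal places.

The normal system XᵀWX·[c₁, c₀]ᵀ = XᵀWv is [[444, 58]; [58, 10]]·[c₁, c₀]ᵀ = [-1188, -150]ᵀ.
Eliminating c₀: 10·(row 1) − 58·(row 2) gives 1076·c₁ = 10·(-1188) − 58·(-150) = -3180, so c₁ = -795/269.
Then c₀ = ((-150) − 58·(-795/269))/10 = 576/269.

c₁ = -2.9554, c₀ = 2.1413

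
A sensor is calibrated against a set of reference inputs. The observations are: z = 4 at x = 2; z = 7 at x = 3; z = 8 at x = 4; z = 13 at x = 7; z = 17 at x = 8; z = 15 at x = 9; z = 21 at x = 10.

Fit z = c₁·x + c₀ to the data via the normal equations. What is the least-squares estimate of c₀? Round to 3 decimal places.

Forming MᵀM = [[323, 43]; [43, 7]] and Mᵀz = [633, 85]ᵀ gives MᵀM·[c₁, c₀]ᵀ = Mᵀz.
Eliminating c₀: 7·(row 1) − 43·(row 2) gives 412·c₁ = 7·633 − 43·85 = 776, so c₁ = 194/103.
Then c₀ = (85 − 43·(194/103))/7 = 59/103.

c₀ = 0.573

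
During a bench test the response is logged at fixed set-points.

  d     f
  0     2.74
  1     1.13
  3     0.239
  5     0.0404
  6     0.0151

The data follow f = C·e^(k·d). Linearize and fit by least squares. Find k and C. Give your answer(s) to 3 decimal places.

k = -0.856, C = 2.797

Linearized form: ln f = k·d + ln C. From the 5 transformed points,
Σd = 15.0000, Σ(d)² = 71.0000, Σln f = -7.7031, Σd·ln f = -45.3746.
Normal system: [[71.0000, 15.0000]; [15.0000, 5]]·[k, ln C]ᵀ = [-45.3746, -7.7031]ᵀ.
Slope k = (n·Σd·ln f − Σd·Σln f)/(n·Σ(d)² − (Σd)²) = (5·-45.3746 − 15.0000·-7.7031)/130.0000 = -0.85636; ln C = (Σln f − k·Σd)/n = 1.02846, so C = exp(1.02846) = 2.79675.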